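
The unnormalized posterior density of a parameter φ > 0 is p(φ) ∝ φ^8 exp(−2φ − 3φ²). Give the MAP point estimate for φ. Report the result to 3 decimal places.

φ̂_MAP = 1.000

ℓ'(φ) = 8/φ − 2 − 6φ. Setting this to zero and multiplying by φ: 6φ² + 2φ − 8 = 0.
φ = (−2 + √(2² + 4·6·8)) / (2·6) = (−2 + √196) / 12 = (−2 + 14)/12 = 1.
ℓ''(φ) = −8/φ² − 6 < 0, confirming a maximum.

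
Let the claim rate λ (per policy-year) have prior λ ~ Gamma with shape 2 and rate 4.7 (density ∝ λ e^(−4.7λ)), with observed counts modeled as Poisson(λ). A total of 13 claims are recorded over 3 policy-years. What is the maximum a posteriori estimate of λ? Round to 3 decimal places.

λ̂_MAP = 1.818

Σxᵢ = 13, n = 3.
Posterior ∝ λe^(−4.7λ) · λ^13e^(−3λ) = λ^14e^(−7.7λ), i.e. Gamma(shape=15, rate=7.7).
The mode of a Gamma(a, b) with a ≥ 1 (shape–rate) is (a−1)/b = 14/7.7 ≈ 1.818.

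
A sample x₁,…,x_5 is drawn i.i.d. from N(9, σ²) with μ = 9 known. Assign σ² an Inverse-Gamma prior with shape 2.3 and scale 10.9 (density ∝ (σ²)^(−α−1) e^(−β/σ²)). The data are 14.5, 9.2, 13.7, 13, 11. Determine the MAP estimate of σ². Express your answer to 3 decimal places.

σ̂²_MAP = 8.119

Sum of squared deviations about the known mean: SS = (14.5−9)² + (9.2−9)² + (13.7−9)² + (13−9)² + (11−9)² = 72.38.
The Normal likelihood contributes (σ²)^(−n/2) exp(−SS/(2σ²)), so the posterior is Inverse-Gamma(α + n/2, β + SS/2) = Inverse-Gamma(4.8, 47.09).
The mode of Inverse-Gamma(a, b) is b/(a+1) = 47.09/5.8 ≈ 8.119.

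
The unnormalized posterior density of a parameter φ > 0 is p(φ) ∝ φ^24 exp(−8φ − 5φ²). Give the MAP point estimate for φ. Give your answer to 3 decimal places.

ℓ'(φ) = 24/φ − 8 − 10φ. Setting this to zero and multiplying by φ: 10φ² + 8φ − 24 = 0.
φ = (−8 + √(8² + 4·10·24)) / (2·10) = (−8 + √1024) / 20 = (−8 + 32)/20 = 6/5.
ℓ''(φ) = −24/φ² − 10 < 0, confirming a maximum.

φ̂_MAP = 1.200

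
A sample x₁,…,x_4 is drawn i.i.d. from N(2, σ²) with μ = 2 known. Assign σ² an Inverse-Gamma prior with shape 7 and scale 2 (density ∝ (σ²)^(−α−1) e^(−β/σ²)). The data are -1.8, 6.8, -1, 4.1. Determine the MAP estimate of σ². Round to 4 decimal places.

σ̂²_MAP = 2.7445

Sum of squared deviations about the known mean: SS = (-1.8−2)² + (6.8−2)² + (-1−2)² + (4.1−2)² = 50.89.
The Normal likelihood contributes (σ²)^(−n/2) exp(−SS/(2σ²)), so the posterior is Inverse-Gamma(α + n/2, β + SS/2) = Inverse-Gamma(9, 27.445).
The mode of Inverse-Gamma(a, b) is b/(a+1) = 27.445/10 ≈ 2.7445.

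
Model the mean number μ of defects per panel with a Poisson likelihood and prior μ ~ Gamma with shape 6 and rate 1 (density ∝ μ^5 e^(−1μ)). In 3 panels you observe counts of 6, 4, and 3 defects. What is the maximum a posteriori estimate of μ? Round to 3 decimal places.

μ̂_MAP = 4.500

Σxᵢ = 6+4+3 = 13, with n = 3.
Posterior ∝ μ^5e^(−1μ) · μ^13e^(−3μ) = μ^18e^(−4μ), i.e. Gamma(shape=19, rate=4).
The mode of a Gamma(a, b) with a ≥ 1 (shape–rate) is (a−1)/b = 18/4 ≈ 4.500.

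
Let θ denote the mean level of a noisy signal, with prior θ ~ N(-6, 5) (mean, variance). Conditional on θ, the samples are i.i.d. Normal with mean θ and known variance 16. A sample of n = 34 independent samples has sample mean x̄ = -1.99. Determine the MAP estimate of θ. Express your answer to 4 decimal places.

n = 34, x̄ = -1.99.
For a Normal prior and Normal likelihood with known variance, the posterior is Normal; its mode equals its mean, the precision-weighted average.
Prior precision 1/σ₀² = 1/5 = 0.2; data precision n/σ² = 34/16 = 2.125.
θ̂ = (0.2·(-6) + 2.125·(-1.99)) / (0.2 + 2.125) = (-5.42875)/2.325 = -4343/1860 ≈ -2.3349.

θ̂_MAP = -2.3349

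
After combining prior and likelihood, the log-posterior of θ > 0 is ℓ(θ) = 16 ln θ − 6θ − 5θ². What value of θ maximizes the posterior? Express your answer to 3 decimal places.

θ̂_MAP = 1.000

ℓ'(θ) = 16/θ − 6 − 10θ. Setting this to zero and multiplying by θ: 10θ² + 6θ − 16 = 0.
θ = (−6 + √(6² + 4·10·16)) / (2·10) = (−6 + √676) / 20 = (−6 + 26)/20 = 1.
ℓ''(θ) = −16/θ² − 10 < 0, confirming a maximum.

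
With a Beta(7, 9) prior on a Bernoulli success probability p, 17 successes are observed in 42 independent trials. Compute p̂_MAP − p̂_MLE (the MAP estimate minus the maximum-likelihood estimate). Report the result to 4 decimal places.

Posterior is Beta(24, 34); MAP = (24−1)/(58−2) = 23/56 ≈ 0.41071.
MLE ignores the prior: p̂_MLE = k/n = 17/42 ≈ 0.40476.
Difference = 23/56 − 17/42 = 1/168 ≈ 0.0060.

MAP − MLE = 0.0060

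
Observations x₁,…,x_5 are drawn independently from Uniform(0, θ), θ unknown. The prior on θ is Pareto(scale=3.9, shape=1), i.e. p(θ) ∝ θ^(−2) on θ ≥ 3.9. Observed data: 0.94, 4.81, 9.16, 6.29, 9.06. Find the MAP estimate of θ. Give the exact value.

θ̂_MAP = 9.16

The Uniform(0, θ) likelihood is θ^(−n) for θ ≥ max(xᵢ), zero otherwise. Here max(xᵢ) = 9.16.
Posterior ∝ θ^(−2) · θ^(−5) = θ^(−7) on θ ≥ max(3.9, 9.16) = 9.16.
This density is strictly decreasing in θ, so the posterior mode lies at the lower boundary of the support.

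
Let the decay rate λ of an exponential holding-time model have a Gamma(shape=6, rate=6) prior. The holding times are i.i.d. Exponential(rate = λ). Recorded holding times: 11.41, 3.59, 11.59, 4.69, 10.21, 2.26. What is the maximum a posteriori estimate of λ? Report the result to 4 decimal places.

λ̂_MAP = 0.2211

The Exponential(rate=λ) likelihood is ∝ λ^n e^(−λΣtᵢ). Here n = 6 and Σtᵢ = 11.41 + 3.59 + 11.59 + 4.69 + 10.21 + 2.26 = 43.75.
Posterior ∝ λ^5e^(−6λ) · λ^6e^(−43.75λ) = λ^11e^(−49.75λ), i.e. Gamma(12, 49.75).
Mode = (a−1)/b = 11/49.75 ≈ 0.2211.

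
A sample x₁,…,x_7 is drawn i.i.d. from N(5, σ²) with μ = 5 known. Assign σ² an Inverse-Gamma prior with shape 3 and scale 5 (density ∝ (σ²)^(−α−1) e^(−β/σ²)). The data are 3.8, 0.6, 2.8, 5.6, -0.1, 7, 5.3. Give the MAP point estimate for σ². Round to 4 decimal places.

Sum of squared deviations about the known mean: SS = (3.8−5)² + (0.6−5)² + (2.8−5)² + (5.6−5)² + (-0.1−5)² + (7−5)² + (5.3−5)² = 56.1.
The Normal likelihood contributes (σ²)^(−n/2) exp(−SS/(2σ²)), so the posterior is Inverse-Gamma(α + n/2, β + SS/2) = Inverse-Gamma(6.5, 33.05).
The mode of Inverse-Gamma(a, b) is b/(a+1) = 33.05/7.5 ≈ 4.4067.

σ̂²_MAP = 4.4067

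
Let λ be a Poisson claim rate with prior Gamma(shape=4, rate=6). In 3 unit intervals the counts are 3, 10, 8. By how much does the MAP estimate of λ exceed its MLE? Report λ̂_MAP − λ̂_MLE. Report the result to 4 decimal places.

Σxᵢ = 21. Posterior is Gamma(25, 9); MAP = (25−1)/9 = 24/9 ≈ 2.66667.
MLE = x̄ = 21/3 ≈ 7.00000.
Difference = 24/9 − 21/3 = -13/3 ≈ -4.3333.

MAP − MLE = -4.3333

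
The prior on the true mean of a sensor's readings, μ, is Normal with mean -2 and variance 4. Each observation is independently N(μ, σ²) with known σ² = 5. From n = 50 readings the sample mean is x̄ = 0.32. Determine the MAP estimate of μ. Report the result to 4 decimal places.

n = 50, x̄ = 0.32.
For a Normal prior and Normal likelihood with known variance, the posterior is Normal; its mode equals its mean, the precision-weighted average.
Prior precision 1/σ₀² = 1/4 = 0.25; data precision n/σ² = 50/5 = 10.
μ̂ = (0.25·(-2) + 10·0.32) / (0.25 + 10) = 2.7/10.25 = 54/205 ≈ 0.2634.

μ̂_MAP = 0.2634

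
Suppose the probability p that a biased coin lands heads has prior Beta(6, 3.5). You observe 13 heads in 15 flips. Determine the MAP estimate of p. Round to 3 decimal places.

Prior: Beta(6, 3.5).
Data: 13 successes in 15 trials. The binomial likelihood contributes p^13(1−p)^2, so the posterior is Beta(6+13, 3.5+2) = Beta(19, 5.5).
For Beta(a, b) with a, b > 1 the mode is (a−1)/(a+b−2) = 18/22.5 ≈ 0.800.

p̂_MAP = 0.800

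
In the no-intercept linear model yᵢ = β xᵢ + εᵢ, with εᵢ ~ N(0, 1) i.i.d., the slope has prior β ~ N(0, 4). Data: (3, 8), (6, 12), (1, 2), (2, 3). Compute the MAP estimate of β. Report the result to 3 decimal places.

log p(β | y) = −Σ(yᵢ − βxᵢ)²/(2·1) − β²/(2·4) + const.
Setting the derivative to zero: Σxᵢ(yᵢ − βxᵢ)/1 − β/4 = 0, so β = Σxᵢyᵢ / (Σxᵢ² + σ²/τ²).
Σxᵢyᵢ = 3·8 + 6·12 + 1·2 + 2·3 = 104; Σxᵢ² = 50; σ²/τ² = 0.25.
β̂_MAP = 104 / (50 + 0.25) = 104/50.25 ≈ 2.070.

β̂_MAP = 2.070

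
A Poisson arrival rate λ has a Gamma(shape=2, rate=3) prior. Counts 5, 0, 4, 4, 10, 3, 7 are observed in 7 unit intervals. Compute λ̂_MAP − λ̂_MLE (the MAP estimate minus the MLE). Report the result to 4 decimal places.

MAP − MLE = -1.3143

Σxᵢ = 33. Posterior is Gamma(35, 10); MAP = (35−1)/10 = 34/10 ≈ 3.40000.
MLE = x̄ = 33/7 ≈ 4.71429.
Difference = 34/10 − 33/7 = -46/35 ≈ -1.3143.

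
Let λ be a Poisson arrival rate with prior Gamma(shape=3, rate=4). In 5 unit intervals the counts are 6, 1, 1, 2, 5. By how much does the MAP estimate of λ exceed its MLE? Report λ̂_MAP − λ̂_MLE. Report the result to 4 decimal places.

Σxᵢ = 15. Posterior is Gamma(18, 9); MAP = (18−1)/9 = 17/9 ≈ 1.88889.
MLE = x̄ = 15/5 ≈ 3.00000.
Difference = 17/9 − 15/5 = -10/9 ≈ -1.1111.

MAP − MLE = -1.1111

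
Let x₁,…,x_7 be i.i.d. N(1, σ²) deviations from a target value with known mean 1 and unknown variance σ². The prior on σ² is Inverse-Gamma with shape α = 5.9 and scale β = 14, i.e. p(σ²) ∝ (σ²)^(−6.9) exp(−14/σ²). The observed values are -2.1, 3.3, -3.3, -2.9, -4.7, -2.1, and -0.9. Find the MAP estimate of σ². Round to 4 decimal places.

Sum of squared deviations about the known mean: SS = (-2.1−1)² + (3.3−1)² + (-3.3−1)² + (-2.9−1)² + (-4.7−1)² + (-2.1−1)² + (-0.9−1)² = 94.31.
The Normal likelihood contributes (σ²)^(−n/2) exp(−SS/(2σ²)), so the posterior is Inverse-Gamma(α + n/2, β + SS/2) = Inverse-Gamma(9.4, 61.155).
The mode of Inverse-Gamma(a, b) is b/(a+1) = 61.155/10.4 ≈ 5.8803.

σ̂²_MAP = 5.8803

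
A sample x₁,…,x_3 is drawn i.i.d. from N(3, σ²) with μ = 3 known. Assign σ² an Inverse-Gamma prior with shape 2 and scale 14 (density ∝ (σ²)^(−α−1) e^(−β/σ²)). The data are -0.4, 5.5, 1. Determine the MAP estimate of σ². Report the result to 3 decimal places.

σ̂²_MAP = 5.534

Sum of squared deviations about the known mean: SS = (-0.4−3)² + (5.5−3)² + (1−3)² = 21.81.
The Normal likelihood contributes (σ²)^(−n/2) exp(−SS/(2σ²)), so the posterior is Inverse-Gamma(α + n/2, β + SS/2) = Inverse-Gamma(3.5, 24.905).
The mode of Inverse-Gamma(a, b) is b/(a+1) = 24.905/4.5 ≈ 5.534.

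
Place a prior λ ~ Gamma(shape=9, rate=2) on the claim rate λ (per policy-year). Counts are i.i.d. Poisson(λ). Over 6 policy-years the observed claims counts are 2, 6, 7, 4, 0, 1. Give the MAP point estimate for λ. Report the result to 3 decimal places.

λ̂_MAP = 3.500

Σxᵢ = 2+6+7+4+0+1 = 20, with n = 6.
Posterior ∝ λ^8e^(−2λ) · λ^20e^(−6λ) = λ^28e^(−8λ), i.e. Gamma(shape=29, rate=8).
The mode of a Gamma(a, b) with a ≥ 1 (shape–rate) is (a−1)/b = 28/8 ≈ 3.500.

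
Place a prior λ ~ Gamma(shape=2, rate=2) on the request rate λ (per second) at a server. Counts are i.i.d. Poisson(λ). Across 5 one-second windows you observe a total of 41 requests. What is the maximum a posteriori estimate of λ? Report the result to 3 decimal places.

Σxᵢ = 41, n = 5.
Posterior ∝ λe^(−2λ) · λ^41e^(−5λ) = λ^42e^(−7λ), i.e. Gamma(shape=43, rate=7).
The mode of a Gamma(a, b) with a ≥ 1 (shape–rate) is (a−1)/b = 42/7 ≈ 6.000.

λ̂_MAP = 6.000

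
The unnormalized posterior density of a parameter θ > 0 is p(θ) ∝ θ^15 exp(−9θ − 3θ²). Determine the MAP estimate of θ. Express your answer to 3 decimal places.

θ̂_MAP = 1.000

ℓ'(θ) = 15/θ − 9 − 6θ. Setting this to zero and multiplying by θ: 6θ² + 9θ − 15 = 0.
θ = (−9 + √(9² + 4·6·15)) / (2·6) = (−9 + √441) / 12 = (−9 + 21)/12 = 1.
ℓ''(θ) = −15/θ² − 6 < 0, confirming a maximum.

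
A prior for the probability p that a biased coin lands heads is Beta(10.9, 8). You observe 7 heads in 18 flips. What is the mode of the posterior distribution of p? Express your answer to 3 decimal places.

p̂_MAP = 0.484

Prior: Beta(10.9, 8).
Data: 7 successes in 18 trials. The binomial likelihood contributes p^7(1−p)^11, so the posterior is Beta(10.9+7, 8+11) = Beta(17.9, 19).
For Beta(a, b) with a, b > 1 the mode is (a−1)/(a+b−2) = 16.9/34.9 ≈ 0.484.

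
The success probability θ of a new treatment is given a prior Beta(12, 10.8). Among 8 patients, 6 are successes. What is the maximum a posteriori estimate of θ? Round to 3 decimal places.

θ̂_MAP = 0.590

Prior: Beta(12, 10.8).
Data: 6 successes in 8 trials. The binomial likelihood contributes θ^6(1−θ)^2, so the posterior is Beta(12+6, 10.8+2) = Beta(18, 12.8).
For Beta(a, b) with a, b > 1 the mode is (a−1)/(a+b−2) = 17/28.8 ≈ 0.590.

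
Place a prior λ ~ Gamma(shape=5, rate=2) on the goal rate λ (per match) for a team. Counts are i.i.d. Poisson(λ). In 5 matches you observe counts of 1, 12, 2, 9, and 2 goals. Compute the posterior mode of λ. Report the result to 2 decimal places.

Σxᵢ = 1+12+2+9+2 = 26, with n = 5.
Posterior ∝ λ^4e^(−2λ) · λ^26e^(−5λ) = λ^30e^(−7λ), i.e. Gamma(shape=31, rate=7).
The mode of a Gamma(a, b) with a ≥ 1 (shape–rate) is (a−1)/b = 30/7 ≈ 4.29.

λ̂_MAP = 4.29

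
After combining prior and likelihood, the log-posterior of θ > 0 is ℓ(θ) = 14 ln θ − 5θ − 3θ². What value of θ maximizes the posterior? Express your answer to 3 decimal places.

ℓ'(θ) = 14/θ − 5 − 6θ. Setting this to zero and multiplying by θ: 6θ² + 5θ − 14 = 0.
θ = (−5 + √(5² + 4·6·14)) / (2·6) = (−5 + √361) / 12 = (−5 + 19)/12 = 7/6.
ℓ''(θ) = −14/θ² − 6 < 0, confirming a maximum.

θ̂_MAP = 1.167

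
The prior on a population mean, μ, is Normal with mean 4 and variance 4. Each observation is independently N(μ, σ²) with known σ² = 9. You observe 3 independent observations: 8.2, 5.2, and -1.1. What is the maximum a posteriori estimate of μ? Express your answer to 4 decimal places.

n = 3; x̄ = (8.2 + 5.2 + (-1.1))/3 = 12.3/3 = 4.1.
For a Normal prior and Normal likelihood with known variance, the posterior is Normal; its mode equals its mean, the precision-weighted average.
Prior precision 1/σ₀² = 1/4 = 0.25; data precision n/σ² = 3/9 = 1/3.
μ̂ = (0.25·4 + (1/3)·4.1) / (0.25 + 1/3) = (71/30)/(7/12) = 142/35 ≈ 4.0571.

μ̂_MAP = 4.0571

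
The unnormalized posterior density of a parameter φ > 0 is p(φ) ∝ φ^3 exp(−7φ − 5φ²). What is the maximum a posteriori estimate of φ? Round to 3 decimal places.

ℓ'(φ) = 3/φ − 7 − 10φ. Setting this to zero and multiplying by φ: 10φ² + 7φ − 3 = 0.
φ = (−7 + √(7² + 4·10·3)) / (2·10) = (−7 + √169) / 20 = (−7 + 13)/20 = 3/10.
ℓ''(φ) = −3/φ² − 10 < 0, confirming a maximum.

φ̂_MAP = 0.300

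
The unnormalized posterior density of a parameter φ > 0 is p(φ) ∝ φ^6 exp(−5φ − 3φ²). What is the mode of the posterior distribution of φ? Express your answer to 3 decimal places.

φ̂_MAP = 0.667

ℓ'(φ) = 6/φ − 5 − 6φ. Setting this to zero and multiplying by φ: 6φ² + 5φ − 6 = 0.
φ = (−5 + √(5² + 4·6·6)) / (2·6) = (−5 + √169) / 12 = (−5 + 13)/12 = 2/3.
ℓ''(φ) = −6/φ² − 6 < 0, confirming a maximum.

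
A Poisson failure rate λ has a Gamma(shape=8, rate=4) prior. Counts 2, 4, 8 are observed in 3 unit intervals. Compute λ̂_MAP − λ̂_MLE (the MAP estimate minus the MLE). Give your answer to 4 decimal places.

MAP − MLE = -1.6667

Σxᵢ = 14. Posterior is Gamma(22, 7); MAP = (22−1)/7 = 21/7 ≈ 3.00000.
MLE = x̄ = 14/3 ≈ 4.66667.
Difference = 21/7 − 14/3 = -5/3 ≈ -1.6667.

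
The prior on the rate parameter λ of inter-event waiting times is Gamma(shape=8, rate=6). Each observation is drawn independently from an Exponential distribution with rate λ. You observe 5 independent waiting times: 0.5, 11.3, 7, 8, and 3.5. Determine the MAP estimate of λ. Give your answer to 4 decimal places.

λ̂_MAP = 0.3306

The Exponential(rate=λ) likelihood is ∝ λ^n e^(−λΣtᵢ). Here n = 5 and Σtᵢ = 0.5 + 11.3 + 7 + 8 + 3.5 = 30.3.
Posterior ∝ λ^7e^(−6λ) · λ^5e^(−30.3λ) = λ^12e^(−36.3λ), i.e. Gamma(13, 36.3).
Mode = (a−1)/b = 12/36.3 ≈ 0.3306.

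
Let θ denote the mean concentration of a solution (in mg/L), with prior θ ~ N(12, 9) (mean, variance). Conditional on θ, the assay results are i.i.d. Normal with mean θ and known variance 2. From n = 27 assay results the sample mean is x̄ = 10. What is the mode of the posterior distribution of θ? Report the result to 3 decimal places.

n = 27, x̄ = 10.
For a Normal prior and Normal likelihood with known variance, the posterior is Normal; its mode equals its mean, the precision-weighted average.
Prior precision 1/σ₀² = 1/9; data precision n/σ² = 27/2 = 13.5.
θ̂ = ((1/9)·12 + 13.5·10) / (1/9 + 13.5) = (409/3)/(245/18) = 2454/245 ≈ 10.016.

θ̂_MAP = 10.016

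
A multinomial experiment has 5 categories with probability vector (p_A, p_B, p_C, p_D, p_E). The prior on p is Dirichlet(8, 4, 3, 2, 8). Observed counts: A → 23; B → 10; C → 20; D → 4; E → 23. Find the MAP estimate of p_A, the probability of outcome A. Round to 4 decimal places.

MAP estimate of p_A = 0.3000

The posterior is Dirichlet(αᵢ + nᵢ) = Dirichlet(31, 14, 23, 6, 31).
For a Dirichlet(a₁,…,a_K) with all aᵢ > 1, the mode has j-th component (aⱼ − 1)/(Σaᵢ − K).
Here Σaᵢ = 105 and K = 5, so p_A = (31 − 1)/(105 − 5) = 30/100 ≈ 0.3000.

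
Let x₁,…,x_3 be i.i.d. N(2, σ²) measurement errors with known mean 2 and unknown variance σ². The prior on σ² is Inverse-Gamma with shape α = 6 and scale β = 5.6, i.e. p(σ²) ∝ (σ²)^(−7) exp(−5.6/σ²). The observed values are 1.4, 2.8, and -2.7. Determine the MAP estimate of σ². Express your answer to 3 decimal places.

σ̂²_MAP = 2.017

Sum of squared deviations about the known mean: SS = (1.4−2)² + (2.8−2)² + (-2.7−2)² = 23.09.
The Normal likelihood contributes (σ²)^(−n/2) exp(−SS/(2σ²)), so the posterior is Inverse-Gamma(α + n/2, β + SS/2) = Inverse-Gamma(7.5, 17.145).
The mode of Inverse-Gamma(a, b) is b/(a+1) = 17.145/8.5 ≈ 2.017.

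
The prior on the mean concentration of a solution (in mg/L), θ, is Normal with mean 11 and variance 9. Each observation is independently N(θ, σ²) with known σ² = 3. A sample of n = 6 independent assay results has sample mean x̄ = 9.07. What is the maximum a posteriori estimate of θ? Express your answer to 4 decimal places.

θ̂_MAP = 9.1716

n = 6, x̄ = 9.07.
For a Normal prior and Normal likelihood with known variance, the posterior is Normal; its mode equals its mean, the precision-weighted average.
Prior precision 1/σ₀² = 1/9; data precision n/σ² = 6/3 = 2.
θ̂ = ((1/9)·11 + 2·9.07) / (1/9 + 2) = (8713/450)/(19/9) = 8713/950 ≈ 9.1716.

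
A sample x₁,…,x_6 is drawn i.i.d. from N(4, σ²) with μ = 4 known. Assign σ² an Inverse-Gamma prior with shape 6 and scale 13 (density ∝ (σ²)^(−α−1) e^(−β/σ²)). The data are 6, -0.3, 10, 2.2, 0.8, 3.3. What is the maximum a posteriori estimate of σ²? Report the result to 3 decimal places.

Sum of squared deviations about the known mean: SS = (6−4)² + (-0.3−4)² + (10−4)² + (2.2−4)² + (0.8−4)² + (3.3−4)² = 72.46.
The Normal likelihood contributes (σ²)^(−n/2) exp(−SS/(2σ²)), so the posterior is Inverse-Gamma(α + n/2, β + SS/2) = Inverse-Gamma(9, 49.23).
The mode of Inverse-Gamma(a, b) is b/(a+1) = 49.23/10 ≈ 4.923.

σ̂²_MAP = 4.923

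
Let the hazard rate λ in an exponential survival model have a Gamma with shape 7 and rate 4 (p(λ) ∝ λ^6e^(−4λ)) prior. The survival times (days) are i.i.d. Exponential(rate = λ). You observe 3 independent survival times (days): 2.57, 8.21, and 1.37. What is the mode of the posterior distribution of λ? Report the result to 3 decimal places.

λ̂_MAP = 0.557

The Exponential(rate=λ) likelihood is ∝ λ^n e^(−λΣtᵢ). Here n = 3 and Σtᵢ = 2.57 + 8.21 + 1.37 = 12.15.
Posterior ∝ λ^6e^(−4λ) · λ^3e^(−12.15λ) = λ^9e^(−16.15λ), i.e. Gamma(10, 16.15).
Mode = (a−1)/b = 9/16.15 ≈ 0.557.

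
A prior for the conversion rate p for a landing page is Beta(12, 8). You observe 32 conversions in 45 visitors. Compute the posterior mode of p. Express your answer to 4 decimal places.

Prior: Beta(12, 8).
Data: 32 successes in 45 trials. The binomial likelihood contributes p^32(1−p)^13, so the posterior is Beta(12+32, 8+13) = Beta(44, 21).
For Beta(a, b) with a, b > 1 the mode is (a−1)/(a+b−2) = 43/63 ≈ 0.6825.

p̂_MAP = 0.6825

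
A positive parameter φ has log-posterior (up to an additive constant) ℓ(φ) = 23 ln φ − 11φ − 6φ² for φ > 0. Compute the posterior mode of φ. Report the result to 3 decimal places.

ℓ'(φ) = 23/φ − 11 − 12φ. Setting this to zero and multiplying by φ: 12φ² + 11φ − 23 = 0.
φ = (−11 + √(11² + 4·12·23)) / (2·12) = (−11 + √1225) / 24 = (−11 + 35)/24 = 1.
ℓ''(φ) = −23/φ² − 12 < 0, confirming a maximum.

φ̂_MAP = 1.000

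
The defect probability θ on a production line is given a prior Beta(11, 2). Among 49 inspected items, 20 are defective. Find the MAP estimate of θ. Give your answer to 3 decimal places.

θ̂_MAP = 0.500

Prior: Beta(11, 2).
Data: 20 successes in 49 trials. The binomial likelihood contributes θ^20(1−θ)^29, so the posterior is Beta(11+20, 2+29) = Beta(31, 31).
For Beta(a, b) with a, b > 1 the mode is (a−1)/(a+b−2) = 30/60 ≈ 0.500.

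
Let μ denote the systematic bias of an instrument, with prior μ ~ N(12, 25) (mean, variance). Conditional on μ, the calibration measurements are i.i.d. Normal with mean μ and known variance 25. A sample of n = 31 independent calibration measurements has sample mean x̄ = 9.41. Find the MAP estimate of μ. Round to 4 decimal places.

n = 31, x̄ = 9.41.
For a Normal prior and Normal likelihood with known variance, the posterior is Normal; its mode equals its mean, the precision-weighted average.
Prior precision 1/σ₀² = 1/25 = 0.04; data precision n/σ² = 31/25 = 1.24.
μ̂ = (0.04·12 + 1.24·9.41) / (0.04 + 1.24) = 12.1484/1.28 = 9.4909375 ≈ 9.4909.

μ̂_MAP = 9.4909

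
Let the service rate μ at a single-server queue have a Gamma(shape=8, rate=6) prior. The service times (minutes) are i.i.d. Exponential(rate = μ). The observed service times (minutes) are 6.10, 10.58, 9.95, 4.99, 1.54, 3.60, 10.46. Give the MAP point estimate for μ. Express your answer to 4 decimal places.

The Exponential(rate=μ) likelihood is ∝ μ^n e^(−μΣtᵢ). Here n = 7 and Σtᵢ = 6.10 + 10.58 + 9.95 + 4.99 + 1.54 + 3.60 + 10.46 = 47.22.
Posterior ∝ μ^7e^(−6μ) · μ^7e^(−47.22μ) = μ^14e^(−53.22μ), i.e. Gamma(15, 53.22).
Mode = (a−1)/b = 14/53.22 ≈ 0.2631.

μ̂_MAP = 0.2631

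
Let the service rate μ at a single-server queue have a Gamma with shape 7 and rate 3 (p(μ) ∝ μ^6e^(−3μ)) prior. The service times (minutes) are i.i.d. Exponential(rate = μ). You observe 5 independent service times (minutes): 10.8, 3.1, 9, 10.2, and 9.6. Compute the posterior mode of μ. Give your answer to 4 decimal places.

μ̂_MAP = 0.2407

The Exponential(rate=μ) likelihood is ∝ μ^n e^(−μΣtᵢ). Here n = 5 and Σtᵢ = 10.8 + 3.1 + 9 + 10.2 + 9.6 = 42.7.
Posterior ∝ μ^6e^(−3μ) · μ^5e^(−42.7μ) = μ^11e^(−45.7μ), i.e. Gamma(12, 45.7).
Mode = (a−1)/b = 11/45.7 ≈ 0.2407.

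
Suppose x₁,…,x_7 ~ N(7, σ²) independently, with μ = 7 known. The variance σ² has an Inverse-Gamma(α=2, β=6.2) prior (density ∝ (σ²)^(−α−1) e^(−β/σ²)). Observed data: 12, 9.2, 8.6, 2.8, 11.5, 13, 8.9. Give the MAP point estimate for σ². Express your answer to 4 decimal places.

Sum of squared deviations about the known mean: SS = (12−7)² + (9.2−7)² + (8.6−7)² + (2.8−7)² + (11.5−7)² + (13−7)² + (8.9−7)² = 109.9.
The Normal likelihood contributes (σ²)^(−n/2) exp(−SS/(2σ²)), so the posterior is Inverse-Gamma(α + n/2, β + SS/2) = Inverse-Gamma(5.5, 61.15).
The mode of Inverse-Gamma(a, b) is b/(a+1) = 61.15/6.5 ≈ 9.4077.

σ̂²_MAP = 9.4077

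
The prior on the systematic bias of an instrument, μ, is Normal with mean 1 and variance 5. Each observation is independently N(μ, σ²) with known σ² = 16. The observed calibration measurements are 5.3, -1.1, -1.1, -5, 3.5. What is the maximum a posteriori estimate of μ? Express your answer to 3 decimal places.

μ̂_MAP = 0.585

n = 5; x̄ = (5.3 + (-1.1) + (-1.1) + (-5) + 3.5)/5 = 1.6/5 = 0.32.
For a Normal prior and Normal likelihood with known variance, the posterior is Normal; its mode equals its mean, the precision-weighted average.
Prior precision 1/σ₀² = 1/5 = 0.2; data precision n/σ² = 5/16 = 0.3125.
μ̂ = (0.2·1 + 0.3125·0.32) / (0.2 + 0.3125) = 0.3/0.5125 = 24/41 ≈ 0.585.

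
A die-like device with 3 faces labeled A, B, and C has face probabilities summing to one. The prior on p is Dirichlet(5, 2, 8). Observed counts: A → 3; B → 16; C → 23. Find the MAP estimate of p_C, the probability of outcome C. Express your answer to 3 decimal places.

The posterior is Dirichlet(αᵢ + nᵢ) = Dirichlet(8, 18, 31).
For a Dirichlet(a₁,…,a_K) with all aᵢ > 1, the mode has j-th component (aⱼ − 1)/(Σaᵢ − K).
Here Σaᵢ = 57 and K = 3, so p_C = (31 − 1)/(57 − 3) = 30/54 ≈ 0.556.

MAP estimate of p_C = 0.556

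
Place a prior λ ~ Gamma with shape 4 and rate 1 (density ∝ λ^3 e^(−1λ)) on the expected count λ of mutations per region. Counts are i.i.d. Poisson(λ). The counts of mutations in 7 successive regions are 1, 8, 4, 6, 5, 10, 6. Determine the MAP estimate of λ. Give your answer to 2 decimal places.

λ̂_MAP = 5.38

Σxᵢ = 1+8+4+6+5+10+6 = 40, with n = 7.
Posterior ∝ λ^3e^(−1λ) · λ^40e^(−7λ) = λ^43e^(−8λ), i.e. Gamma(shape=44, rate=8).
The mode of a Gamma(a, b) with a ≥ 1 (shape–rate) is (a−1)/b = 43/8 ≈ 5.38.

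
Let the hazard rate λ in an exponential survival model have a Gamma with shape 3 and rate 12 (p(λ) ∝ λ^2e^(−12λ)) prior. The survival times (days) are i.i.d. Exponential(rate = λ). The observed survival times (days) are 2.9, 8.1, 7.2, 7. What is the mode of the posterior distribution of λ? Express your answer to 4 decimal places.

The Exponential(rate=λ) likelihood is ∝ λ^n e^(−λΣtᵢ). Here n = 4 and Σtᵢ = 2.9 + 8.1 + 7.2 + 7 = 25.2.
Posterior ∝ λ^2e^(−12λ) · λ^4e^(−25.2λ) = λ^6e^(−37.2λ), i.e. Gamma(7, 37.2).
Mode = (a−1)/b = 6/37.2 ≈ 0.1613.

λ̂_MAP = 0.1613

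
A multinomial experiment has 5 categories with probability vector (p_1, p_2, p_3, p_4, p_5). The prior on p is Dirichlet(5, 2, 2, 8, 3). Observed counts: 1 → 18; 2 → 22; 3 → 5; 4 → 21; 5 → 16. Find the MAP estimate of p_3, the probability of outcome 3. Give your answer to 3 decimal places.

The posterior is Dirichlet(αᵢ + nᵢ) = Dirichlet(23, 24, 7, 29, 19).
For a Dirichlet(a₁,…,a_K) with all aᵢ > 1, the mode has j-th component (aⱼ − 1)/(Σaᵢ − K).
Here Σaᵢ = 102 and K = 5, so p_3 = (7 − 1)/(102 − 5) = 6/97 ≈ 0.062.

MAP estimate: 0.062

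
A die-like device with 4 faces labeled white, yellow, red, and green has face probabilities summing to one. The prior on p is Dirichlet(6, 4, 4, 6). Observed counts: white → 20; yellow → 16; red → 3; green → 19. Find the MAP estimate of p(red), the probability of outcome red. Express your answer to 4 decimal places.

MAP estimate of p(red) = 0.0811

The posterior is Dirichlet(αᵢ + nᵢ) = Dirichlet(26, 20, 7, 25).
For a Dirichlet(a₁,…,a_K) with all aᵢ > 1, the mode has j-th component (aⱼ − 1)/(Σaᵢ − K).
Here Σaᵢ = 78 and K = 4, so p(red) = (7 − 1)/(78 − 4) = 6/74 ≈ 0.0811.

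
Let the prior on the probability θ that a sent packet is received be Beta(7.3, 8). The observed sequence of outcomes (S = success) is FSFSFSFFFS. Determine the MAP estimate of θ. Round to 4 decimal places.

θ̂_MAP = 0.4421

Prior: Beta(7.3, 8).
Data: 4 successes in 10 trials (from the sequence). The binomial likelihood contributes θ^4(1−θ)^6, so the posterior is Beta(7.3+4, 8+6) = Beta(11.3, 14).
For Beta(a, b) with a, b > 1 the mode is (a−1)/(a+b−2) = 10.3/23.3 ≈ 0.4421.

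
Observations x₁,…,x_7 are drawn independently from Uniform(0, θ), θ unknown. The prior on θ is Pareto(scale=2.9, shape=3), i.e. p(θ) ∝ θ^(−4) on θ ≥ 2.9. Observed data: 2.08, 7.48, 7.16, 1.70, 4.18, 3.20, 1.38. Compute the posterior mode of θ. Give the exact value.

θ̂_MAP = 7.48

The Uniform(0, θ) likelihood is θ^(−n) for θ ≥ max(xᵢ), zero otherwise. Here max(xᵢ) = 7.48.
Posterior ∝ θ^(−4) · θ^(−7) = θ^(−11) on θ ≥ max(2.9, 7.48) = 7.48.
This density is strictly decreasing in θ, so the posterior mode lies at the lower boundary of the support.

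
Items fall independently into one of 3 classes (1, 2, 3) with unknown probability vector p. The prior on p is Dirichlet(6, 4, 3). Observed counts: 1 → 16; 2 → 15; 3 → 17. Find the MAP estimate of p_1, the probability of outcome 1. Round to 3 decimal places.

The posterior is Dirichlet(αᵢ + nᵢ) = Dirichlet(22, 19, 20).
For a Dirichlet(a₁,…,a_K) with all aᵢ > 1, the mode has j-th component (aⱼ − 1)/(Σaᵢ − K).
Here Σaᵢ = 61 and K = 3, so p_1 = (22 − 1)/(61 − 3) = 21/58 ≈ 0.362.

MAP estimate: 0.362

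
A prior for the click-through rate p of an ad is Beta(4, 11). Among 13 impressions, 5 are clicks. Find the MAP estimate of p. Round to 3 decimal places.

Prior: Beta(4, 11).
Data: 5 successes in 13 trials. The binomial likelihood contributes p^5(1−p)^8, so the posterior is Beta(4+5, 11+8) = Beta(9, 19).
For Beta(a, b) with a, b > 1 the mode is (a−1)/(a+b−2) = 8/26 ≈ 0.308.

p̂_MAP = 0.308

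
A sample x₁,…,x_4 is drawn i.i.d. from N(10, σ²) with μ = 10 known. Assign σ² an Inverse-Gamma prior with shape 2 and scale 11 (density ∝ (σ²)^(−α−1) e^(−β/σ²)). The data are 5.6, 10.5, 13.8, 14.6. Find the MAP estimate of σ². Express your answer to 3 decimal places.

Sum of squared deviations about the known mean: SS = (5.6−10)² + (10.5−10)² + (13.8−10)² + (14.6−10)² = 55.21.
The Normal likelihood contributes (σ²)^(−n/2) exp(−SS/(2σ²)), so the posterior is Inverse-Gamma(α + n/2, β + SS/2) = Inverse-Gamma(4, 38.605).
The mode of Inverse-Gamma(a, b) is b/(a+1) = 38.605/5 ≈ 7.721.

σ̂²_MAP = 7.721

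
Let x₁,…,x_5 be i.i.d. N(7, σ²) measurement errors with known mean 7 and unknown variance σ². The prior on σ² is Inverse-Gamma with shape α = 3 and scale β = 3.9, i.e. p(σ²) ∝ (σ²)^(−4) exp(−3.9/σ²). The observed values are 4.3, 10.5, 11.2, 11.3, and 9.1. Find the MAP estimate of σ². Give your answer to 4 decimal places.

σ̂²_MAP = 5.2215

Sum of squared deviations about the known mean: SS = (4.3−7)² + (10.5−7)² + (11.2−7)² + (11.3−7)² + (9.1−7)² = 60.08.
The Normal likelihood contributes (σ²)^(−n/2) exp(−SS/(2σ²)), so the posterior is Inverse-Gamma(α + n/2, β + SS/2) = Inverse-Gamma(5.5, 33.94).
The mode of Inverse-Gamma(a, b) is b/(a+1) = 33.94/6.5 ≈ 5.2215.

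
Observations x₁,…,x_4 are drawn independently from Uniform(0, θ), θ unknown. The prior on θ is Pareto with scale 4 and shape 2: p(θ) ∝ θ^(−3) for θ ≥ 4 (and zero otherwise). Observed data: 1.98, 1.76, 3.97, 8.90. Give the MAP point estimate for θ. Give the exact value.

The Uniform(0, θ) likelihood is θ^(−n) for θ ≥ max(xᵢ), zero otherwise. Here max(xᵢ) = 8.90.
Posterior ∝ θ^(−3) · θ^(−4) = θ^(−7) on θ ≥ max(4, 8.90) = 8.90.
This density is strictly decreasing in θ, so the posterior mode lies at the lower boundary of the support.

θ̂_MAP = 8.90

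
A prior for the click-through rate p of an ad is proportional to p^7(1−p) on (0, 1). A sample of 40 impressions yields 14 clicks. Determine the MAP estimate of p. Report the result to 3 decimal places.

The prior density ∝ p^7(1−p)^1 is the kernel of Beta(8, 2).
Data: 14 successes in 40 trials. The binomial likelihood contributes p^14(1−p)^26, so the posterior is Beta(8+14, 2+26) = Beta(22, 28).
For Beta(a, b) with a, b > 1 the mode is (a−1)/(a+b−2) = 21/48 ≈ 0.438.

p̂_MAP = 0.438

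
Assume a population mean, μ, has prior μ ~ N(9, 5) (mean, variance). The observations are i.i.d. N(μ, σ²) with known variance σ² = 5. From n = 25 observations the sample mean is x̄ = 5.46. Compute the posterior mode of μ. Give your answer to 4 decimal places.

n = 25, x̄ = 5.46.
For a Normal prior and Normal likelihood with known variance, the posterior is Normal; its mode equals its mean, the precision-weighted average.
Prior precision 1/σ₀² = 1/5 = 0.2; data precision n/σ² = 25/5 = 5.
μ̂ = (0.2·9 + 5·5.46) / (0.2 + 5) = 29.1/5.2 = 291/52 ≈ 5.5962.

μ̂_MAP = 5.5962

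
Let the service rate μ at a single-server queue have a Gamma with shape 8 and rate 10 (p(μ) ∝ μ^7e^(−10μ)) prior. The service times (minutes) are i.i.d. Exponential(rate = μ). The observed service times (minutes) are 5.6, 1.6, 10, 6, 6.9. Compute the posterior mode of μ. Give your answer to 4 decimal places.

The Exponential(rate=μ) likelihood is ∝ μ^n e^(−μΣtᵢ). Here n = 5 and Σtᵢ = 5.6 + 1.6 + 10 + 6 + 6.9 = 30.1.
Posterior ∝ μ^7e^(−10μ) · μ^5e^(−30.1μ) = μ^12e^(−40.1μ), i.e. Gamma(13, 40.1).
Mode = (a−1)/b = 12/40.1 ≈ 0.2993.

μ̂_MAP = 0.2993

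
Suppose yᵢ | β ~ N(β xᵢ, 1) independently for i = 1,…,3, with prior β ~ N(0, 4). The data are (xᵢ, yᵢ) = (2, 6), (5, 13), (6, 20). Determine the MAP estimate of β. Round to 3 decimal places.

β̂_MAP = 3.019

log p(β | y) = −Σ(yᵢ − βxᵢ)²/(2·1) − β²/(2·4) + const.
Setting the derivative to zero: Σxᵢ(yᵢ − βxᵢ)/1 − β/4 = 0, so β = Σxᵢyᵢ / (Σxᵢ² + σ²/τ²).
Σxᵢyᵢ = 2·6 + 5·13 + 6·20 = 197; Σxᵢ² = 65; σ²/τ² = 0.25.
β̂_MAP = 197 / (65 + 0.25) = 197/65.25 ≈ 3.019.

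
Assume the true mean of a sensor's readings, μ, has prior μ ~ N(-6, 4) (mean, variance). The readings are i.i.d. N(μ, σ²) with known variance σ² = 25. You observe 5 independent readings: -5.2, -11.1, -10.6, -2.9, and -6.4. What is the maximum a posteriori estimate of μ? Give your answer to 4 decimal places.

n = 5; x̄ = ((-5.2) + (-11.1) + (-10.6) + (-2.9) + (-6.4))/5 = -36.2/5 = -7.24.
For a Normal prior and Normal likelihood with known variance, the posterior is Normal; its mode equals its mean, the precision-weighted average.
Prior precision 1/σ₀² = 1/4 = 0.25; data precision n/σ² = 5/25 = 0.2.
μ̂ = (0.25·(-6) + 0.2·(-7.24)) / (0.25 + 0.2) = (-2.948)/0.45 = -1474/225 ≈ -6.5511.

μ̂_MAP = -6.5511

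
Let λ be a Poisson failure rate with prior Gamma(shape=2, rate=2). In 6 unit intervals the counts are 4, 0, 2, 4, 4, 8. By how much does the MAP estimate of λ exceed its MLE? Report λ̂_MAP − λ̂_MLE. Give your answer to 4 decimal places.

MAP − MLE = -0.7917

Σxᵢ = 22. Posterior is Gamma(24, 8); MAP = (24−1)/8 = 23/8 ≈ 2.87500.
MLE = x̄ = 22/6 ≈ 3.66667.
Difference = 23/8 − 22/6 = -19/24 ≈ -0.7917.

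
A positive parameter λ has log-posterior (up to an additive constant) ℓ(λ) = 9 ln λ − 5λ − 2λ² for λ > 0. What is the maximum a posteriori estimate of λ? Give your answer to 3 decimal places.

λ̂_MAP = 1.000

ℓ'(λ) = 9/λ − 5 − 4λ. Setting this to zero and multiplying by λ: 4λ² + 5λ − 9 = 0.
λ = (−5 + √(5² + 4·4·9)) / (2·4) = (−5 + √169) / 8 = (−5 + 13)/8 = 1.
ℓ''(λ) = −9/λ² − 4 < 0, confirming a maximum.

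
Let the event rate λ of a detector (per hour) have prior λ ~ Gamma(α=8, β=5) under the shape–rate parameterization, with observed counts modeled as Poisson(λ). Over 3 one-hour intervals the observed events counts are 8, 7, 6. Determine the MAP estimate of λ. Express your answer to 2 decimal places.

Σxᵢ = 8+7+6 = 21, with n = 3.
Posterior ∝ λ^7e^(−5λ) · λ^21e^(−3λ) = λ^28e^(−8λ), i.e. Gamma(shape=29, rate=8).
The mode of a Gamma(a, b) with a ≥ 1 (shape–rate) is (a−1)/b = 28/8 ≈ 3.50.

λ̂_MAP = 3.50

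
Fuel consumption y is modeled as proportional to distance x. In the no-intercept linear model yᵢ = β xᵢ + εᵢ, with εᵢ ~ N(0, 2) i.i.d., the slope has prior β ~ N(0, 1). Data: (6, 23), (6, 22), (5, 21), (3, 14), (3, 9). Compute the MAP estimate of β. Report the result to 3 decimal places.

β̂_MAP = 3.795

log p(β | y) = −Σ(yᵢ − βxᵢ)²/(2·2) − β²/(2·1) + const.
Setting the derivative to zero: Σxᵢ(yᵢ − βxᵢ)/2 − β/1 = 0, so β = Σxᵢyᵢ / (Σxᵢ² + σ²/τ²).
Σxᵢyᵢ = 6·23 + 6·22 + 5·21 + 3·14 + 3·9 = 444; Σxᵢ² = 115; σ²/τ² = 2.
β̂_MAP = 444 / (115 + 2) = 444/117 ≈ 3.795.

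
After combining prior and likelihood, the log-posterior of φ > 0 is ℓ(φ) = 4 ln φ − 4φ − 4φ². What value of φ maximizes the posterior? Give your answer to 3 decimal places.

φ̂_MAP = 0.500

ℓ'(φ) = 4/φ − 4 − 8φ. Setting this to zero and multiplying by φ: 8φ² + 4φ − 4 = 0.
φ = (−4 + √(4² + 4·8·4)) / (2·8) = (−4 + √144) / 16 = (−4 + 12)/16 = 1/2.
ℓ''(φ) = −4/φ² − 8 < 0, confirming a maximum.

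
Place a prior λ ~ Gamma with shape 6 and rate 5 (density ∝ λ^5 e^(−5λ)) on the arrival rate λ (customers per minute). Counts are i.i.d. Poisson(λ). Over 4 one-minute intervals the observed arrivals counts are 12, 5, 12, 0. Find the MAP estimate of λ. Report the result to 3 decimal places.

λ̂_MAP = 3.778

Σxᵢ = 12+5+12+0 = 29, with n = 4.
Posterior ∝ λ^5e^(−5λ) · λ^29e^(−4λ) = λ^34e^(−9λ), i.e. Gamma(shape=35, rate=9).
The mode of a Gamma(a, b) with a ≥ 1 (shape–rate) is (a−1)/b = 34/9 ≈ 3.778.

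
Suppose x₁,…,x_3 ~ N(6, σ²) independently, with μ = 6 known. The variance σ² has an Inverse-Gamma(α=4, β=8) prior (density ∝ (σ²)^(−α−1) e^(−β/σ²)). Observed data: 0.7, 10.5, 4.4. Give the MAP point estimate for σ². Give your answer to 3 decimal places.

Sum of squared deviations about the known mean: SS = (0.7−6)² + (10.5−6)² + (4.4−6)² = 50.9.
The Normal likelihood contributes (σ²)^(−n/2) exp(−SS/(2σ²)), so the posterior is Inverse-Gamma(α + n/2, β + SS/2) = Inverse-Gamma(5.5, 33.45).
The mode of Inverse-Gamma(a, b) is b/(a+1) = 33.45/6.5 ≈ 5.146.

σ̂²_MAP = 5.146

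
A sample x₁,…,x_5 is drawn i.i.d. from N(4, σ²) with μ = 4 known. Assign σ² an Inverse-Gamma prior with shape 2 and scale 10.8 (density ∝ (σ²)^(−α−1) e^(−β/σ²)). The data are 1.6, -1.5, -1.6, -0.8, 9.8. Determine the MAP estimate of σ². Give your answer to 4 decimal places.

σ̂²_MAP = 13.2409

Sum of squared deviations about the known mean: SS = (1.6−4)² + (-1.5−4)² + (-1.6−4)² + (-0.8−4)² + (9.8−4)² = 124.05.
The Normal likelihood contributes (σ²)^(−n/2) exp(−SS/(2σ²)), so the posterior is Inverse-Gamma(α + n/2, β + SS/2) = Inverse-Gamma(4.5, 72.825).
The mode of Inverse-Gamma(a, b) is b/(a+1) = 72.825/5.5 ≈ 13.2409.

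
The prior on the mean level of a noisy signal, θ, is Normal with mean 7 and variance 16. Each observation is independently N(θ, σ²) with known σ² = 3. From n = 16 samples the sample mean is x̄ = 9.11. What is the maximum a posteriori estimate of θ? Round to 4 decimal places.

n = 16, x̄ = 9.11.
For a Normal prior and Normal likelihood with known variance, the posterior is Normal; its mode equals its mean, the precision-weighted average.
Prior precision 1/σ₀² = 1/16 = 0.0625; data precision n/σ² = 16/3.
θ̂ = (0.0625·7 + (16/3)·9.11) / (0.0625 + 16/3) = (58829/1200)/(259/48) = 58829/6475 ≈ 9.0856.

θ̂_MAP = 9.0856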